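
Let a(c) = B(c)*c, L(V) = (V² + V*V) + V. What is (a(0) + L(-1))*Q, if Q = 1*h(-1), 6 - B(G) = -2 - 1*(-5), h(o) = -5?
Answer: -5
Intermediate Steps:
B(G) = 3 (B(G) = 6 - (-2 - 1*(-5)) = 6 - (-2 + 5) = 6 - 1*3 = 6 - 3 = 3)
L(V) = V + 2*V² (L(V) = (V² + V²) + V = 2*V² + V = V + 2*V²)
Q = -5 (Q = 1*(-5) = -5)
a(c) = 3*c
(a(0) + L(-1))*Q = (3*0 - (1 + 2*(-1)))*(-5) = (0 - (1 - 2))*(-5) = (0 - 1*(-1))*(-5) = (0 + 1)*(-5) = 1*(-5) = -5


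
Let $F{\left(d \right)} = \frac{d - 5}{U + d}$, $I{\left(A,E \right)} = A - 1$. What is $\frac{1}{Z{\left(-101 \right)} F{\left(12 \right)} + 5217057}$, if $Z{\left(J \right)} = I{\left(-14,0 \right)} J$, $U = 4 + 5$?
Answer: $\frac{1}{5217562} \approx 1.9166 \cdot 10^{-7}$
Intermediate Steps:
$U = 9$
$I{\left(A,E \right)} = -1 + A$ ($I{\left(A,E \right)} = A - 1 = -1 + A$)
$F{\left(d \right)} = \frac{-5 + d}{9 + d}$ ($F{\left(d \right)} = \frac{d - 5}{9 + d} = \frac{-5 + d}{9 + d}$)
$Z{\left(J \right)} = - 15 J$ ($Z{\left(J \right)} = \left(-1 - 14\right) J = - 15 J$)
$\frac{1}{Z{\left(-101 \right)} F{\left(12 \right)} + 5217057} = \frac{1}{\left(-15\right) \left(-101\right) \frac{-5 + 12}{9 + 12} + 5217057} = \frac{1}{1515 \cdot \frac{1}{21} \cdot 7 + 5217057} = \frac{1}{1515 \cdot \frac{1}{3} + 5217057} = \frac{1}{505 + 5217057} = \frac{1}{5217562}$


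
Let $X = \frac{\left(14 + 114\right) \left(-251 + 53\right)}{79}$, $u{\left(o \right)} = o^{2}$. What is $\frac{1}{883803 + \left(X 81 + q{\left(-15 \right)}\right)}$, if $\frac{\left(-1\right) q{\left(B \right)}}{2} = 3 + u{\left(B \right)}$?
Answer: $\frac{79}{67731549} \approx 1.1664 \cdot 10^{-6}$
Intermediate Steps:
$q{\left(B \right)} = -6 - 2 B^{2}$ ($q{\left(B \right)} = - 2 \left(3 + B^{2}\right) = -6 - 2 B^{2}$)
$X = - \frac{25344}{79}$ ($X = 128 \left(-198\right) \frac{1}{79} = \left(-25344\right) \frac{1}{79} = - \frac{25344}{79} \approx -320.81$)
$\frac{1}{883803 + \left(X 81 + q{\left(-15 \right)}\right)} = \frac{1}{883803 - \left(\frac{2053338}{79} + 450\right)} = \frac{1}{883803 - \frac{2088888}{79}} = \frac{1}{\frac{67731549}{79}} = \frac{79}{67731549}$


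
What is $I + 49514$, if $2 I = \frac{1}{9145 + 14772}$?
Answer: $\frac{2368452677}{47834} \approx 49514.0$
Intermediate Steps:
$I = \frac{1}{47834}$ ($I = \frac{1}{2 \left(9145 + 14772\right)} = \frac{1}{2 \cdot 23917} = \frac{1}{2} \cdot \frac{1}{23917} = \frac{1}{47834} \approx 2.0906 \cdot 10^{-5}$)
$I + 49514 = \frac{1}{47834} + 49514 = \frac{2368452677}{47834}$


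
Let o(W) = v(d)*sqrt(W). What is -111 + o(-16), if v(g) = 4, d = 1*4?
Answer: -111 + 16*I ≈ -111.0 + 16.0*I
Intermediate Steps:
d = 4
o(W) = 4*sqrt(W)
-111 + o(-16) = -111 + 4*sqrt(-16) = -111 + 4*(4*I) = -111 + 16*I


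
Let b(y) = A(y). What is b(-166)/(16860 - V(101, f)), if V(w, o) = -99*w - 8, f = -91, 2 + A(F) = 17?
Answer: 15/26867 ≈ 0.00055831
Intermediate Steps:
A(F) = 15 (A(F) = -2 + 17 = 15)
V(w, o) = -8 - 99*w
b(y) = 15
b(-166)/(16860 - V(101, f)) = 15/(16860 - (-8 - 99*101)) = 15/(16860 - (-8 - 9999)) = 15/(16860 - 1*(-10007)) = 15/(16860 + 10007) = 15/26867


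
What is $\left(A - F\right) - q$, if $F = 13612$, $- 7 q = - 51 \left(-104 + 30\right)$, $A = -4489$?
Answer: $- \frac{122933}{7} \approx -17562.0$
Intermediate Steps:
$q = - \frac{3774}{7}$ ($q = - \frac{\left(-51\right) \left(-104 + 30\right)}{7} = - \frac{\left(-51\right) \left(-74\right)}{7} = \left(- \frac{1}{7}\right) 3774 = - \frac{3774}{7} \approx -539.14$)
$\left(A - F\right) - q = \left(-4489 - 13612\right) - - \frac{3774}{7} = \left(-4489 - 13612\right) + \frac{3774}{7} = -18101 + \frac{3774}{7} = - \frac{122933}{7}$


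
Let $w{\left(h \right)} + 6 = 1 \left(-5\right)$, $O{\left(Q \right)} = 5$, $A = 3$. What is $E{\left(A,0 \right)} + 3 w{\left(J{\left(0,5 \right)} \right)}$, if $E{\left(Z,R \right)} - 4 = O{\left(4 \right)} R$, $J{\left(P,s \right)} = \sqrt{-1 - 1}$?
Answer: $-29$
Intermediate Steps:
$J{\left(P,s \right)} = i \sqrt{2}$ ($J{\left(P,s \right)} = \sqrt{-2} = i \sqrt{2}$)
$E{\left(Z,R \right)} = 4 + 5 R$
$w{\left(h \right)} = -11$ ($w{\left(h \right)} = -6 + 1 \left(-5\right) = -6 - 5 = -11$)
$E{\left(A,0 \right)} + 3 w{\left(J{\left(0,5 \right)} \right)} = \left(4 + 5 \cdot 0\right) + 3 \left(-11\right) = \left(4 + 0\right) - 33 = 4 - 33 = -29$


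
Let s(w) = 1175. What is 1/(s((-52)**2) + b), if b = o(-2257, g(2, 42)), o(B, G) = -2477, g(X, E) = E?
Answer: -1/1302 ≈ -0.00076805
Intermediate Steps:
b = -2477
1/(s((-52)**2) + b) = 1/(1175 - 2477) = 1/(-1302) = -1/1302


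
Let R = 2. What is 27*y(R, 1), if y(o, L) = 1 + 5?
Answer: 162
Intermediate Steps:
y(o, L) = 6
27*y(R, 1) = 27*6 = 162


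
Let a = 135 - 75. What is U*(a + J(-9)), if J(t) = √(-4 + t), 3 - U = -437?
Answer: 26400 + 440*I*√13 ≈ 26400.0 + 1586.4*I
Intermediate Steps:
U = 440 (U = 3 - 1*(-437) = 3 + 437 = 440)
a = 60
U*(a + J(-9)) = 440*(60 + √(-4 - 9)) = 440*(60 + √(-13)) = 440*(60 + I*√13) = 26400 + 440*I*√13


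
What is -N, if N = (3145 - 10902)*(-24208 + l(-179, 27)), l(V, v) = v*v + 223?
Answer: -180396792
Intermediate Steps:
l(V, v) = 223 + v**2 (l(V, v) = v**2 + 223 = 223 + v**2)
N = 180396792 (N = (3145 - 10902)*(-24208 + (223 + 27**2)) = -7757*(-24208 + (223 + 729)) = -7757*(-24208 + 952) = -7757*(-23256) = 180396792)
-N = -1*180396792 = -180396792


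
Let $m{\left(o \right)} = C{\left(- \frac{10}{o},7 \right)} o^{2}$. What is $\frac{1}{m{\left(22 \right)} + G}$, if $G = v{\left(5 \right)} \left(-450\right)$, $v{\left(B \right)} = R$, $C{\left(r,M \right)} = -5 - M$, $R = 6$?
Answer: $- \frac{1}{8508} \approx -0.00011754$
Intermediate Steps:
$v{\left(B \right)} = 6$
$m{\left(o \right)} = - 12 o^{2}$ ($m{\left(o \right)} = \left(-5 - 7\right) o^{2} = - 12 o^{2}$)
$G = -2700$ ($G = 6 \left(-450\right) = -2700$)
$\frac{1}{m{\left(22 \right)} + G} = \frac{1}{- 12 \cdot 22^{2} - 2700} = \frac{1}{\left(-12\right) 484 - 2700} = \frac{1}{-5808 - 2700} = \frac{1}{-8508} = - \frac{1}{8508}$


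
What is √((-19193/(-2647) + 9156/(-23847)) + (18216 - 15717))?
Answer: √1109406935461269030/21041003 ≈ 50.059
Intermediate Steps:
√((-19193/(-2647) + 9156/(-23847)) + (18216 - 15717)) = √((-19193*(-1/2647) + 9156*(-1/23847)) + 2499) = √((19193/2647 - 3052/7949) + 2499) = √(144486513/21041003 + 2499) = √(52725953010/21041003) = √1109406935461269030/21041003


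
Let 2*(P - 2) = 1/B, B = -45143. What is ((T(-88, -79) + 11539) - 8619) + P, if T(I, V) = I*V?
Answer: 891483963/90286 ≈ 9874.0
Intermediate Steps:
P = 180571/90286 (P = 2 + (½)/(-45143) = 2 + (½)*(-1/45143) = 2 - 1/90286 = 180571/90286 ≈ 2.0000)
((T(-88, -79) + 11539) - 8619) + P = ((-88*(-79) + 11539) - 8619) + 180571/90286 = ((6952 + 11539) - 8619) + 180571/90286 = (18491 - 8619) + 180571/90286 = 9872 + 180571/90286 = 891483963/90286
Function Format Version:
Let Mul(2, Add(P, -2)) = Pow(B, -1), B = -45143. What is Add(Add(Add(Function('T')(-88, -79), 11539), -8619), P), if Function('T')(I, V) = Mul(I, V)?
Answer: Rational(891483963, 90286) ≈ 9874.0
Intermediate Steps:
P = Rational(180571, 90286) (P = Add(2, Mul(Rational(1, 2), Pow(-45143, -1))) = Add(2, Mul(Rational(1, 2), Rational(-1, 45143))) = Add(2, Rational(-1, 90286)) = Rational(180571, 90286) ≈ 2.0000)
Add(Add(Add(Function('T')(-88, -79), 11539), -8619), P) = Add(Add(Add(Mul(-88, -79), 11539), -8619), Rational(180571, 90286)) = Add(Add(Add(6952, 11539), -8619), Rational(180571, 90286)) = Add(Add(18491, -8619), Rational(180571, 90286)) = Add(9872, Rational(180571, 90286)) = Rational(891483963, 90286)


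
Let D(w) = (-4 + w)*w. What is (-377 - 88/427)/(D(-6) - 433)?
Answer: 161067/159271 ≈ 1.0113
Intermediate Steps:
D(w) = w*(-4 + w)
(-377 - 88/427)/(D(-6) - 433) = (-377 - 88/427)/(-6*(-4 - 6) - 433) = (-377 - 88*1/427)/(-6*(-10) - 433) = (-377 - 88/427)/(60 - 433) = -161067/427/(-373) = -161067/427*(-1/373) = 161067/159271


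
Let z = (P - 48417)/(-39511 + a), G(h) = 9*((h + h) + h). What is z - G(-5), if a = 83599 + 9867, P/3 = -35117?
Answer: 2376719/17985 ≈ 132.15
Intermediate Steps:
P = -105351 (P = 3*(-35117) = -105351)
a = 93466
G(h) = 27*h (G(h) = 9*(2*h + h) = 9*(3*h) = 27*h)
z = -51256/17985 (z = (-105351 - 48417)/(-39511 + 93466) = -153768/53955 = -153768*1/53955 = -51256/17985 ≈ -2.8499)
z - G(-5) = -51256/17985 - 27*(-5) = -51256/17985 - 1*(-135) = -51256/17985 + 135 = 2376719/17985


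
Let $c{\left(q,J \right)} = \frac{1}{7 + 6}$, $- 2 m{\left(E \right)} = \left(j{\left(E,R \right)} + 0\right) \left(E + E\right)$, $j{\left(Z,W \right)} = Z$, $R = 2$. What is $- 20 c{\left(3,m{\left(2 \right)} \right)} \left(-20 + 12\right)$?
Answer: $\frac{160}{13} \approx 12.308$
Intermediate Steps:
$m{\left(E \right)} = - E^{2}$ ($m{\left(E \right)} = - \frac{\left(E + 0\right) \left(E + E\right)}{2} = - \frac{E 2 E}{2} = - \frac{2 E^{2}}{2} = - E^{2}$)
$c{\left(q,J \right)} = \frac{1}{13}$
$- 20 c{\left(3,m{\left(2 \right)} \right)} \left(-20 + 12\right) = \left(-20\right) \frac{1}{13} \left(-20 + 12\right) = \left(- \frac{20}{13}\right) \left(-8\right) = \frac{160}{13}$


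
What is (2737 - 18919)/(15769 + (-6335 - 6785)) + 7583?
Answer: 6690395/883 ≈ 7576.9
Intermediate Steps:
(2737 - 18919)/(15769 + (-6335 - 6785)) + 7583 = -16182/(15769 - 13120) + 7583 = -16182/2649 + 7583 = -16182*1/2649 + 7583 = -5394/883 + 7583 = 6690395/883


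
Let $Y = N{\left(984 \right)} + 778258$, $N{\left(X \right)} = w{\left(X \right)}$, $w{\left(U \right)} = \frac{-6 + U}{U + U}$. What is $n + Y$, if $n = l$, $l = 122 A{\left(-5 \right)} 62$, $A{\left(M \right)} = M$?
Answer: $\frac{242863827}{328} \approx 7.4044 \cdot 10^{5}$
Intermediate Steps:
$w{\left(U \right)} = \frac{-6 + U}{2 U}$
$N{\left(X \right)} = \frac{-6 + X}{2 X}$
$l = -37820$ ($l = 122 \left(-5\right) 62 = \left(-610\right) 62 = -37820$)
$Y = \frac{255268787}{328}$ ($Y = \frac{-6 + 984}{2 \cdot 984} + 778258 = \frac{1}{2} \cdot \frac{1}{984} \cdot 978 + 778258 = \frac{163}{328} + 778258 = \frac{255268787}{328} \approx 7.7826 \cdot 10^{5}$)
$n = -37820$
$n + Y = -37820 + \frac{255268787}{328} = \frac{242863827}{328}$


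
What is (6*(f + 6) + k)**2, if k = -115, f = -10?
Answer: 19321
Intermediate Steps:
(6*(f + 6) + k)**2 = (6*(-10 + 6) - 115)**2 = (6*(-4) - 115)**2 = (-24 - 115)**2 = (-139)**2 = 19321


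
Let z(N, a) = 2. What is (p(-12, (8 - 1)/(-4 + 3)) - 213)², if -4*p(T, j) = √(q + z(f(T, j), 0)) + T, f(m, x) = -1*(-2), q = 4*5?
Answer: (840 + √22)²/16 ≈ 44594.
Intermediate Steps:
q = 20
f(m, x) = 2
p(T, j) = -T/4 - √22/4 (p(T, j) = -(√(20 + 2) + T)/4 = -(√22 + T)/4 = -(T + √22)/4 = -T/4 - √22/4)
(p(-12, (8 - 1)/(-4 + 3)) - 213)² = ((-¼*(-12) - √22/4) - 213)² = ((3 - √22/4) - 213)² = (-210 - √22/4)²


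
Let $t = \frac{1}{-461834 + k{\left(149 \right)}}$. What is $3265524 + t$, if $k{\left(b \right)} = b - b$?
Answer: $\frac{1508130011015}{461834} \approx 3.2655 \cdot 10^{6}$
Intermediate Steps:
$k{\left(b \right)} = 0$
$t = - \frac{1}{461834}$ ($t = \frac{1}{-461834 + 0} = \frac{1}{-461834} = - \frac{1}{461834} \approx -2.1653 \cdot 10^{-6}$)
$3265524 + t = 3265524 - \frac{1}{461834} = \frac{1508130011015}{461834}$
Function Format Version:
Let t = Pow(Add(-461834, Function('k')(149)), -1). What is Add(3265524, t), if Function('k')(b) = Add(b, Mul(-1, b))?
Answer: Rational(1508130011015, 461834) ≈ 3.2655e+6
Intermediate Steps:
Function('k')(b) = 0
t = Rational(-1, 461834) (t = Pow(Add(-461834, 0), -1) = Pow(-461834, -1) = Rational(-1, 461834) ≈ -2.1653e-6)
Add(3265524, t) = Add(3265524, Rational(-1, 461834)) = Rational(1508130011015, 461834)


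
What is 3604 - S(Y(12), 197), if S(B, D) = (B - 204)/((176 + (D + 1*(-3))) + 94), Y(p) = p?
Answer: 104528/29 ≈ 3604.4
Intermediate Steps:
S(B, D) = (-204 + B)/(267 + D) (S(B, D) = (-204 + B)/((176 + (D - 3)) + 94) = (-204 + B)/((176 + (-3 + D)) + 94) = (-204 + B)/((173 + D) + 94) = (-204 + B)/(267 + D))
3604 - S(Y(12), 197) = 3604 - (-204 + 12)/(267 + 197) = 3604 - (-192)/464 = 3604 - 1*(-12/29) = 3604 + 12/29 = 104528/29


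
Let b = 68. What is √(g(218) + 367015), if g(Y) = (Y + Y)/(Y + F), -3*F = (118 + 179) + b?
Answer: √106068643/17 ≈ 605.82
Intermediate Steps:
F = -365/3 (F = -((118 + 179) + 68)/3 = -(297 + 68)/3 = -⅓*365 = -365/3 ≈ -121.67)
g(Y) = 2*Y/(-365/3 + Y) (g(Y) = (Y + Y)/(Y - 365/3) = (2*Y)/(-365/3 + Y) = 2*Y/(-365/3 + Y))
√(g(218) + 367015) = √(6*218/(-365 + 3*218) + 367015) = √(6*218/(-365 + 654) + 367015) = √(6*218/289 + 367015) = √(6*218*(1/289) + 367015) = √(1308/289 + 367015) = √(106068643/289) = √106068643/17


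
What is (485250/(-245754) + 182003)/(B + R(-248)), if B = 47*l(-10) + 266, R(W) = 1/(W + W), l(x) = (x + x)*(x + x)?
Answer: 3697471680992/387338408865 ≈ 9.5458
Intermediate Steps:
l(x) = 4*x² (l(x) = (2*x)*(2*x) = 4*x²)
R(W) = 1/(2*W)
B = 19066 (B = 47*(4*(-10)²) + 266 = 47*(4*100) + 266 = 47*400 + 266 = 18800 + 266 = 19066)
(485250/(-245754) + 182003)/(B + R(-248)) = (485250/(-245754) + 182003)/(19066 + (½)/(-248)) = (485250*(-1/245754) + 182003)/(19066 + (½)*(-1/248)) = (-80875/40959 + 182003)/(19066 - 1/496) = 7454580002/(40959*(9456735/496)) = (7454580002/40959)*(496/9456735) = 3697471680992/387338408865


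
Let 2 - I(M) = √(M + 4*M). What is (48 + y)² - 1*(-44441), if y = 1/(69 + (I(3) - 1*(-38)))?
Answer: 1645477902735/35200489 + 569677*√15/70400978 ≈ 46746.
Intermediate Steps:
I(M) = 2 - √5*√M (I(M) = 2 - √(M + 4*M) = 2 - √(5*M) = 2 - √5*√M)
y = 1/(109 - √15) (y = 1/(69 + ((2 - √5*√3) - 1*(-38))) = 1/(69 + ((2 - √15) + 38)) = 1/(69 + (40 - √15)) = 1/(109 - √15) ≈ 0.0095123)
(48 + y)² - 1*(-44441) = (48 + (109/11866 + √15/11866))² - 1*(-44441) = (569677/11866 + √15/11866)² + 44441 = 44441 + (569677/11866 + √15/11866)²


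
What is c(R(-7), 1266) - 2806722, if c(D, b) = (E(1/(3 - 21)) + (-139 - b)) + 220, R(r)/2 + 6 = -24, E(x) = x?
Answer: -50542327/18 ≈ -2.8079e+6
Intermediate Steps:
R(r) = -60 (R(r) = -12 + 2*(-24) = -12 - 48 = -60)
c(D, b) = 1457/18 - b (c(D, b) = (1/(3 - 21) + (-139 - b)) + 220 = (1/(-18) + (-139 - b)) + 220 = (-1/18 + (-139 - b)) + 220 = (-2503/18 - b) + 220 = 1457/18 - b)
c(R(-7), 1266) - 2806722 = (1457/18 - 1*1266) - 2806722 = (1457/18 - 1266) - 2806722 = -21331/18 - 2806722 = -50542327/18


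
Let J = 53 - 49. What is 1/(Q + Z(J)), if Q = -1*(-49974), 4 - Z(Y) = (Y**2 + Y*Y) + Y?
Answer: 1/49942 ≈ 2.0023e-5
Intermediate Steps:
J = 4
Z(Y) = 4 - Y - 2*Y**2 (Z(Y) = 4 - ((Y**2 + Y*Y) + Y) = 4 - ((Y**2 + Y**2) + Y) = 4 - (2*Y**2 + Y) = 4 - (Y + 2*Y**2) = 4 + (-Y - 2*Y**2) = 4 - Y - 2*Y**2)
Q = 49974
1/(Q + Z(J)) = 1/(49974 + (4 - 1*4 - 2*4**2)) = 1/(49974 + (4 - 4 - 2*16)) = 1/(49974 + (4 - 4 - 32)) = 1/(49974 - 32) = 1/49942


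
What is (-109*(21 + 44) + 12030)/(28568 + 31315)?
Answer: 4945/59883 ≈ 0.082578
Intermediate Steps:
(-109*(21 + 44) + 12030)/(28568 + 31315) = (-109*65 + 12030)/59883 = (-7085 + 12030)*(1/59883) = 4945*(1/59883) = 4945/59883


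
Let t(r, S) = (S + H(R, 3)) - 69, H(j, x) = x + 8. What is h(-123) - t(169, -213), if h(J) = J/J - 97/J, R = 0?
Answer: 33553/123 ≈ 272.79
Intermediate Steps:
H(j, x) = 8 + x
t(r, S) = -58 + S (t(r, S) = (S + (8 + 3)) - 69 = (S + 11) - 69 = (11 + S) - 69 = -58 + S)
h(J) = 1 - 97/J
h(-123) - t(169, -213) = (-97 - 123)/(-123) - (-58 - 213) = -1/123*(-220) - 1*(-271) = 220/123 + 271 = 33553/123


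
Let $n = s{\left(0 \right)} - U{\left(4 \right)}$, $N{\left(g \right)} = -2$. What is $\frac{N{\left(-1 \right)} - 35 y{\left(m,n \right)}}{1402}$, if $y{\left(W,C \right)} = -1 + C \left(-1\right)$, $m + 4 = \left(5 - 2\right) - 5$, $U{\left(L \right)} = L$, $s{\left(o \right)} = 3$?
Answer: $- \frac{1}{701} \approx -0.0014265$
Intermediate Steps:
$n = -1$ ($n = 3 - 4 = -1$)
$m = -6$ ($m = -4 + \left(\left(5 - 2\right) - 5\right) = -4 + \left(3 - 5\right) = -4 - 2 = -6$)
$y{\left(W,C \right)} = -1 - C$
$\frac{N{\left(-1 \right)} - 35 y{\left(m,n \right)}}{1402} = \frac{-2 - 35 \left(-1 - -1\right)}{1402} = \left(-2 - 35 \left(-1 + 1\right)\right) \frac{1}{1402} = \left(-2 - 0\right) \frac{1}{1402} = \left(-2 + 0\right) \frac{1}{1402} = \left(-2\right) \frac{1}{1402} = - \frac{1}{701}$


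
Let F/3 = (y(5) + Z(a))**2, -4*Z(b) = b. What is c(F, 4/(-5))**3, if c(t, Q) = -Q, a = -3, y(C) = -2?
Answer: 64/125 ≈ 0.51200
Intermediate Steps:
Z(b) = -b/4
F = 75/16 (F = 3*(-2 - 1/4*(-3))**2 = 3*(-2 + 3/4)**2 = 3*(-5/4)**2 = 3*(25/16) = 75/16 ≈ 4.6875)
c(F, 4/(-5))**3 = (-4/(-5))**3 = (-4*(-1)/5)**3 = (-1*(-4/5))**3 = (4/5)**3 = 64/125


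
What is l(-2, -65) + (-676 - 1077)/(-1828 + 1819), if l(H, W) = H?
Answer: 1735/9 ≈ 192.78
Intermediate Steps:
l(-2, -65) + (-676 - 1077)/(-1828 + 1819) = -2 + (-676 - 1077)/(-1828 + 1819) = -2 - 1753/(-9) = -2 - 1753*(-⅑) = -2 + 1753/9 = 1735/9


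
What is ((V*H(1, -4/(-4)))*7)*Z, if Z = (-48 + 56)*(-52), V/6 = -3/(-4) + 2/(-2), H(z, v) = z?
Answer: 4368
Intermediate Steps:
V = -3/2 (V = 6*(-3/(-4) + 2/(-2)) = 6*(-3*(-¼) + 2*(-½)) = 6*(¾ - 1) = 6*(-¼) = -3/2 ≈ -1.5000)
Z = -416 (Z = 8*(-52) = -416)
((V*H(1, -4/(-4)))*7)*Z = (-3/2*1*7)*(-416) = -3/2*7*(-416) = -21/2*(-416) = 4368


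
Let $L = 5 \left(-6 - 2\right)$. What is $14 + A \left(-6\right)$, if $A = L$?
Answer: $254$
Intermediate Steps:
$L = -40$ ($L = 5 \left(-8\right) = -40$)
$A = -40$
$14 + A \left(-6\right) = 14 - -240 = 14 + 240 = 254$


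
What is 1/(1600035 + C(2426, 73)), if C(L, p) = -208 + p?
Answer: 1/1599900 ≈ 6.2504e-7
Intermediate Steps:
1/(1600035 + C(2426, 73)) = 1/(1600035 + (-208 + 73)) = 1/(1600035 - 135) = 1/1599900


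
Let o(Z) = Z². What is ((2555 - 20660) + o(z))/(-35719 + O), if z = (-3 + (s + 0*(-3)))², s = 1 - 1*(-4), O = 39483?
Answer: -18089/3764 ≈ -4.8058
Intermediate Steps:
s = 5 (s = 1 + 4 = 5)
z = 4 (z = (-3 + (5 + 0*(-3)))² = (-3 + (5 + 0))² = (-3 + 5)² = 2² = 4)
((2555 - 20660) + o(z))/(-35719 + O) = ((2555 - 20660) + 4²)/(-35719 + 39483) = (-18105 + 16)/3764 = -18089*1/3764 = -18089/3764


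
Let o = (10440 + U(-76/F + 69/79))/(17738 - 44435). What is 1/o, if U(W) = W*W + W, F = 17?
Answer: -48152017353/18846946088 ≈ -2.5549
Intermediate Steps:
U(W) = W + W² (U(W) = W² + W = W + W²)
o = -18846946088/48152017353 (o = (10440 + (-76/17 + 69/79)*(1 + (-76/17 + 69/79)))/(17738 - 44435) = (10440 + (-76*1/17 + 69*(1/79))*(1 + (-76*1/17 + 69*(1/79))))/(-26697) = (10440 + (-76/17 + 69/79)*(1 + (-76/17 + 69/79)))*(-1/26697) = (10440 - 4831*(1 - 4831/1343)/1343)*(-1/26697) = (10440 - 4831/1343*(-3488/1343))*(-1/26697) = (10440 + 16850528/1803649)*(-1/26697) = (18846946088/1803649)*(-1/26697) = -18846946088/48152017353 ≈ -0.39141)
1/o = 1/(-18846946088/48152017353) = -48152017353/18846946088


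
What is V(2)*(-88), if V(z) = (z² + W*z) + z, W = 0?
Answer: -528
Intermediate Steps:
V(z) = z + z² (V(z) = (z² + 0*z) + z = (z² + 0) + z = z² + z = z + z²)
V(2)*(-88) = (2*(1 + 2))*(-88) = (2*3)*(-88) = 6*(-88) = -528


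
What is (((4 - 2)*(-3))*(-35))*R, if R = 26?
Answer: 5460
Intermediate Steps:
(((4 - 2)*(-3))*(-35))*R = (((4 - 2)*(-3))*(-35))*26 = ((2*(-3))*(-35))*26 = -6*(-35)*26 = 210*26 = 5460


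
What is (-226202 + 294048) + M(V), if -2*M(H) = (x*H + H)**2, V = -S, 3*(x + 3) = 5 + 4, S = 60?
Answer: 66046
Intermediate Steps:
x = 0 (x = -3 + (5 + 4)/3 = -3 + (1/3)*9 = -3 + 3 = 0)
V = -60 (V = -1*60 = -60)
M(H) = -H**2/2 (M(H) = -(0*H + H)**2/2 = -(0 + H)**2/2 = -H**2/2)
(-226202 + 294048) + M(V) = (-226202 + 294048) - 1/2*(-60)**2 = 67846 - 1/2*3600 = 67846 - 1800 = 66046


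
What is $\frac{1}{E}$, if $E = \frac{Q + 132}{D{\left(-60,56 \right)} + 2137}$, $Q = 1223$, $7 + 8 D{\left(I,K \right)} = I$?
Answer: $\frac{17029}{10840} \approx 1.5709$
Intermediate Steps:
$D{\left(I,K \right)} = - \frac{7}{8} + \frac{I}{8}$
$E = \frac{10840}{17029}$ ($E = \frac{1223 + 132}{\left(- \frac{7}{8} + \frac{1}{8} \left(-60\right)\right) + 2137} = \frac{1355}{\left(- \frac{7}{8} - \frac{15}{2}\right) + 2137} = \frac{1355}{- \frac{67}{8} + 2137} = \frac{1355}{\frac{17029}{8}} = 1355 \cdot \frac{8}{17029} = \frac{10840}{17029} \approx 0.63656$)
$\frac{1}{E} = \frac{1}{\frac{10840}{17029}} = \frac{17029}{10840}$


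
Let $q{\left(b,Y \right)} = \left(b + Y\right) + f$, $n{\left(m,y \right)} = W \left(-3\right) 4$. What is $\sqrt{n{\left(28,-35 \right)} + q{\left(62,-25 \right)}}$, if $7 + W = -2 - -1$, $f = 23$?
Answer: $2 \sqrt{39} \approx 12.49$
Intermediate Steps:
$W = -8$ ($W = -7 - 1 = -8$)
$n{\left(m,y \right)} = 96$ ($n{\left(m,y \right)} = \left(-8\right) \left(-3\right) 4 = 24 \cdot 4 = 96$)
$q{\left(b,Y \right)} = 23 + Y + b$ ($q{\left(b,Y \right)} = \left(b + Y\right) + 23 = \left(Y + b\right) + 23 = 23 + Y + b$)
$\sqrt{n{\left(28,-35 \right)} + q{\left(62,-25 \right)}} = \sqrt{96 + \left(23 - 25 + 62\right)} = \sqrt{96 + 60} = \sqrt{156} = 2 \sqrt{39}$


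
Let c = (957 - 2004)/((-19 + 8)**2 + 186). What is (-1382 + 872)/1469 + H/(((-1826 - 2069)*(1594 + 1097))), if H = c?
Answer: -42078930913/121203936165 ≈ -0.34717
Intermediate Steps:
c = -1047/307 (c = -1047/((-11)**2 + 186) = -1047/(121 + 186) = -1047/307 ≈ -3.4104)
H = -1047/307 ≈ -3.4104
(-1382 + 872)/1469 + H/(((-1826 - 2069)*(1594 + 1097))) = (-1382 + 872)/1469 - 1047*1/((-1826 - 2069)*(1594 + 1097))/307 = -510*1/1469 - 1047/(307*((-3895*2691))) = -510/1469 - 1047/307/(-10481445) = -510/1469 - 1047/307*(-1/10481445) = -510/1469 + 349/1072601205 = -42078930913/121203936165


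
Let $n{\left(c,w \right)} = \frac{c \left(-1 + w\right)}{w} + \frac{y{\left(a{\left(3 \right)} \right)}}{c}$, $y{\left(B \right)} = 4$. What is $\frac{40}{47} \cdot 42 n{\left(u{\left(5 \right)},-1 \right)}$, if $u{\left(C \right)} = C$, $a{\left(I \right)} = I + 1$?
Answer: $\frac{18144}{47} \approx 386.04$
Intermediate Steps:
$a{\left(I \right)} = 1 + I$
$n{\left(c,w \right)} = \frac{4}{c} + \frac{c \left(-1 + w\right)}{w}$ ($n{\left(c,w \right)} = \frac{c \left(-1 + w\right)}{w} + \frac{4}{c} = \frac{4}{c} + \frac{c \left(-1 + w\right)}{w}$)
$\frac{40}{47} \cdot 42 n{\left(u{\left(5 \right)},-1 \right)} = \frac{40}{47} \cdot 42 \left(5 + \frac{4}{5} - \frac{5}{-1}\right) = 40 \cdot \frac{1}{47} \cdot 42 \left(5 + 4 \cdot \frac{1}{5} - 5 \left(-1\right)\right) = \frac{40}{47} \cdot 42 \left(5 + \frac{4}{5} + 5\right) = \frac{1680}{47} \cdot \frac{54}{5} = \frac{18144}{47}$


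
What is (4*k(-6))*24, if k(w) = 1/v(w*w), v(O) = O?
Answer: 8/3 ≈ 2.6667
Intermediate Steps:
k(w) = w⁻² (k(w) = 1/(w*w) = 1/(w²) = w⁻²)
(4*k(-6))*24 = (4/(-6)²)*24 = (4*(1/36))*24 = (⅑)*24 = 8/3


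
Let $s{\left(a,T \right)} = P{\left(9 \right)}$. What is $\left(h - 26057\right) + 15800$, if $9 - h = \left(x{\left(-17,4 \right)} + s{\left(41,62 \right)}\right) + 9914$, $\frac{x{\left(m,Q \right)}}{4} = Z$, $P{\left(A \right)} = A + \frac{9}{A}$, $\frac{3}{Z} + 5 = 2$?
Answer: $-20168$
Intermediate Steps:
$Z = -1$ ($Z = \frac{3}{-5 + 2} = \frac{3}{-3} = 3 \left(- \frac{1}{3}\right) = -1$)
$s{\left(a,T \right)} = 10$ ($s{\left(a,T \right)} = 9 + \frac{9}{9} = 9 + 9 \cdot \frac{1}{9} = 9 + 1 = 10$)
$x{\left(m,Q \right)} = -4$ ($x{\left(m,Q \right)} = 4 \left(-1\right) = -4$)
$h = -9911$ ($h = 9 - \left(\left(-4 + 10\right) + 9914\right) = 9 - \left(6 + 9914\right) = 9 - 9920 = -9911$)
$\left(h - 26057\right) + 15800 = \left(-9911 - 26057\right) + 15800 = -35968 + 15800 = -20168$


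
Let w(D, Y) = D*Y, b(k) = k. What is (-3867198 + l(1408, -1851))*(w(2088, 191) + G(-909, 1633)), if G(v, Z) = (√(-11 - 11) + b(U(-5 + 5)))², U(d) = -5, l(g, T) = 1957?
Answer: -1541500628451 + 38652410*I*√22 ≈ -1.5415e+12 + 1.813e+8*I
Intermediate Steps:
G(v, Z) = (-5 + I*√22)² (G(v, Z) = (√(-11 - 11) - 5)² = (√(-22) - 5)² = (I*√22 - 5)² = (-5 + I*√22)²)
(-3867198 + l(1408, -1851))*(w(2088, 191) + G(-909, 1633)) = (-3867198 + 1957)*(2088*191 + (5 - I*√22)²) = -3865241*(398808 + (5 - I*√22)²) = -1541489032728 - 3865241*(5 - I*√22)²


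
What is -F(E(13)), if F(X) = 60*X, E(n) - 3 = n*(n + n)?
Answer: -20460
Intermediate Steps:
E(n) = 3 + 2*n² (E(n) = 3 + n*(n + n) = 3 + n*(2*n) = 3 + 2*n²)
-F(E(13)) = -60*(3 + 2*13²) = -60*(3 + 2*169) = -60*(3 + 338) = -60*341 = -1*20460 = -20460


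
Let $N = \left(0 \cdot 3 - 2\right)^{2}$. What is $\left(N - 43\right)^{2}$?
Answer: $1521$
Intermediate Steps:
$N = 4$ ($N = \left(0 - 2\right)^{2} = \left(-2\right)^{2} = 4$)
$\left(N - 43\right)^{2} = \left(4 - 43\right)^{2} = \left(-39\right)^{2} = 1521$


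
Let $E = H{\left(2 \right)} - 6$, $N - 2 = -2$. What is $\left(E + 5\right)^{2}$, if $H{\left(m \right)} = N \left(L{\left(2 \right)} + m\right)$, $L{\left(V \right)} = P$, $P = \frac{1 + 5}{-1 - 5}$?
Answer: $1$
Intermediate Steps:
$N = 0$ ($N = 2 - 2 = 0$)
$P = -1$ ($P = \frac{6}{-6} = 6 \left(- \frac{1}{6}\right) = -1$)
$L{\left(V \right)} = -1$
$H{\left(m \right)} = 0$ ($H{\left(m \right)} = 0 \left(-1 + m\right) = 0$)
$E = -6$ ($E = 0 - 6 = -6$)
$\left(E + 5\right)^{2} = \left(-6 + 5\right)^{2} = \left(-1\right)^{2} = 1$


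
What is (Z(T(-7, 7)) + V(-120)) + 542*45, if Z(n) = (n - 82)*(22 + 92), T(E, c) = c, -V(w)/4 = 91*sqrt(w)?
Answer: 15840 - 728*I*sqrt(30) ≈ 15840.0 - 3987.4*I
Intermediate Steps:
V(w) = -364*sqrt(w)
Z(n) = -9348 + 114*n (Z(n) = (-82 + n)*114 = -9348 + 114*n)
(Z(T(-7, 7)) + V(-120)) + 542*45 = ((-9348 + 114*7) - 728*I*sqrt(30)) + 542*45 = ((-9348 + 798) - 728*I*sqrt(30)) + 24390 = (-8550 - 728*I*sqrt(30)) + 24390 = 15840 - 728*I*sqrt(30)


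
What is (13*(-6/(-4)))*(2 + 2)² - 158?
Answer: 154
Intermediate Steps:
(13*(-6/(-4)))*(2 + 2)² - 158 = (13*(-6*(-¼)))*4² - 158 = (13*(3/2))*16 - 158 = (39/2)*16 - 158 = 312 - 158 = 154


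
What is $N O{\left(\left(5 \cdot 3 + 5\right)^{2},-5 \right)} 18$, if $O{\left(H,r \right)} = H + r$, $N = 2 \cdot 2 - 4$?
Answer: $0$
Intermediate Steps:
$N = 0$ ($N = 4 - 4 = 0$)
$N O{\left(\left(5 \cdot 3 + 5\right)^{2},-5 \right)} 18 = 0 \left(\left(5 \cdot 3 + 5\right)^{2} - 5\right) 18 = 0 \left(\left(15 + 5\right)^{2} - 5\right) 18 = 0 \left(20^{2} - 5\right) 18 = 0 \left(400 - 5\right) 18 = 0 \cdot 395 \cdot 18 = 0 \cdot 18 = 0$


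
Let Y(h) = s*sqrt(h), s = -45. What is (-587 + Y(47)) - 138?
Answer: -725 - 45*sqrt(47) ≈ -1033.5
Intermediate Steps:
Y(h) = -45*sqrt(h)
(-587 + Y(47)) - 138 = (-587 - 45*sqrt(47)) - 138 = -725 - 45*sqrt(47)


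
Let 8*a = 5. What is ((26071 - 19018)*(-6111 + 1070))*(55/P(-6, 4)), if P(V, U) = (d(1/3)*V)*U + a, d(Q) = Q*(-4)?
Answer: -5214612040/87 ≈ -5.9938e+7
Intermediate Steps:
d(Q) = -4*Q
a = 5/8 (a = (⅛)*5 = 5/8 ≈ 0.62500)
P(V, U) = 5/8 - 4*U*V/3 (P(V, U) = ((-4/3)*V)*U + 5/8 = ((-4*⅓)*V)*U + 5/8 = (-4*V/3)*U + 5/8 = -4*U*V/3 + 5/8 = 5/8 - 4*U*V/3)
((26071 - 19018)*(-6111 + 1070))*(55/P(-6, 4)) = ((26071 - 19018)*(-6111 + 1070))*(55/(5/8 - 4/3*4*(-6))) = (7053*(-5041))*(55/(5/8 + 32)) = -1955479515/261/8 = -1955479515*8/261 = -35554173*440/261 = -5214612040/87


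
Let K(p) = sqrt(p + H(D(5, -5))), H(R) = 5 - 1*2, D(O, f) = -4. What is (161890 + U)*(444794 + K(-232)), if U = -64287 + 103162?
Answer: 89299067410 + 200765*I*sqrt(229) ≈ 8.9299e+10 + 3.0381e+6*I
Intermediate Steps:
H(R) = 3 (H(R) = 5 - 2 = 3)
K(p) = sqrt(3 + p) (K(p) = sqrt(p + 3) = sqrt(3 + p))
U = 38875
(161890 + U)*(444794 + K(-232)) = (161890 + 38875)*(444794 + sqrt(3 - 232)) = 200765*(444794 + sqrt(-229)) = 200765*(444794 + I*sqrt(229)) = 89299067410 + 200765*I*sqrt(229)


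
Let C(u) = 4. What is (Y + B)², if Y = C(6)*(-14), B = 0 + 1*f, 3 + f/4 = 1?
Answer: 4096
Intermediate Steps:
f = -8 (f = -12 + 4*1 = -12 + 4 = -8)
B = -8 (B = 0 + 1*(-8) = 0 - 8 = -8)
Y = -56 (Y = 4*(-14) = -56)
(Y + B)² = (-56 - 8)² = (-64)² = 4096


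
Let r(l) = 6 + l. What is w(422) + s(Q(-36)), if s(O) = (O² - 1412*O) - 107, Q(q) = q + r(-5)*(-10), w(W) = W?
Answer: 67383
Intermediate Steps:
Q(q) = -10 + q (Q(q) = q + (6 - 5)*(-10) = q + 1*(-10) = q - 10 = -10 + q)
s(O) = -107 + O² - 1412*O
w(422) + s(Q(-36)) = 422 + (-107 + (-10 - 36)² - 1412*(-10 - 36)) = 422 + (-107 + (-46)² - 1412*(-46)) = 422 + (-107 + 2116 + 64952) = 422 + 66961 = 67383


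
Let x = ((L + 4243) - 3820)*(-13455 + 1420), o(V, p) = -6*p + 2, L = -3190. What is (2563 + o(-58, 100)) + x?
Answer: 33302810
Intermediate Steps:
o(V, p) = 2 - 6*p
x = 33300845 (x = ((-3190 + 4243) - 3820)*(-13455 + 1420) = (1053 - 3820)*(-12035) = -2767*(-12035) = 33300845)
(2563 + o(-58, 100)) + x = (2563 + (2 - 6*100)) + 33300845 = (2563 + (2 - 600)) + 33300845 = (2563 - 598) + 33300845 = 1965 + 33300845 = 33302810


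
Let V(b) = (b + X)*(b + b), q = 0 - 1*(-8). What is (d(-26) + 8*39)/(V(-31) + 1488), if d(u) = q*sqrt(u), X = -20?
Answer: 52/775 + 4*I*sqrt(26)/2325 ≈ 0.067097 + 0.0087725*I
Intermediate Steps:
q = 8 (q = 0 + 8 = 8)
d(u) = 8*sqrt(u)
V(b) = 2*b*(-20 + b) (V(b) = (b - 20)*(b + b) = (-20 + b)*(2*b) = 2*b*(-20 + b))
(d(-26) + 8*39)/(V(-31) + 1488) = (8*sqrt(-26) + 8*39)/(2*(-31)*(-20 - 31) + 1488) = (8*(I*sqrt(26)) + 312)/(2*(-31)*(-51) + 1488) = (8*I*sqrt(26) + 312)/(3162 + 1488) = (312 + 8*I*sqrt(26))/4650 = (312 + 8*I*sqrt(26))*(1/4650) = 52/775 + 4*I*sqrt(26)/2325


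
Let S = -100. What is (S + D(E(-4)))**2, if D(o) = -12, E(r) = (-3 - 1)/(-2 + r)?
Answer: 12544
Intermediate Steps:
E(r) = -4/(-2 + r)
(S + D(E(-4)))**2 = (-100 - 12)**2 = (-112)**2 = 12544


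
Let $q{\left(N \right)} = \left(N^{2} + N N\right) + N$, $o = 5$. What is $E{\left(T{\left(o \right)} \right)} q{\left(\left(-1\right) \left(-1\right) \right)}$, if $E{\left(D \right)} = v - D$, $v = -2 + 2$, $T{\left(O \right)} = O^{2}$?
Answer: $-75$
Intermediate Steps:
$q{\left(N \right)} = N + 2 N^{2}$ ($q{\left(N \right)} = \left(N^{2} + N^{2}\right) + N = 2 N^{2} + N = N + 2 N^{2}$)
$v = 0$
$E{\left(D \right)} = - D$ ($E{\left(D \right)} = 0 - D = - D$)
$E{\left(T{\left(o \right)} \right)} q{\left(\left(-1\right) \left(-1\right) \right)} = - 5^{2} \left(-1\right) \left(-1\right) \left(1 + 2 \left(\left(-1\right) \left(-1\right)\right)\right) = \left(-1\right) 25 \cdot 1 \left(1 + 2 \cdot 1\right) = - 25 \cdot 1 \left(1 + 2\right) = - 25 \cdot 1 \cdot 3 = \left(-25\right) 3 = -75$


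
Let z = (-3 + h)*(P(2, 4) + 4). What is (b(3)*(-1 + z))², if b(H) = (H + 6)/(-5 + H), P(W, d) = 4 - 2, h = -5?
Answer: 194481/4 ≈ 48620.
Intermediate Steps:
P(W, d) = 2
b(H) = (6 + H)/(-5 + H)
z = -48 (z = (-3 - 5)*(2 + 4) = -8*6 = -48)
(b(3)*(-1 + z))² = (((6 + 3)/(-5 + 3))*(-1 - 48))² = ((9/(-2))*(-49))² = (-½*9*(-49))² = (-9/2*(-49))² = (441/2)² = 194481/4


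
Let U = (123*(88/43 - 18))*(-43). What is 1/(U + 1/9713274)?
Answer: 9713274/819586633573 ≈ 1.1851e-5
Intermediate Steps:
U = 84378 (U = (123*(88*(1/43) - 18))*(-43) = (123*(88/43 - 18))*(-43) = (123*(-686/43))*(-43) = -84378/43*(-43) = 84378)
1/(U + 1/9713274) = 1/(84378 + 1/9713274) = 1/(819586633573/9713274) = 9713274/819586633573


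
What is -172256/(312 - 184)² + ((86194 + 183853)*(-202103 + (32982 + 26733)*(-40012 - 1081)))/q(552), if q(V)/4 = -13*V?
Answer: 10603430439621145/459264 ≈ 2.3088e+10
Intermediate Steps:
q(V) = -52*V (q(V) = 4*(-13*V) = -52*V)
-172256/(312 - 184)² + ((86194 + 183853)*(-202103 + (32982 + 26733)*(-40012 - 1081)))/q(552) = -172256/(312 - 184)² + ((86194 + 183853)*(-202103 + (32982 + 26733)*(-40012 - 1081)))/((-52*552)) = -172256/(128²) + (270047*(-202103 + 59715*(-41093)))/(-28704) = -172256/16384 + (270047*(-202103 - 2453868495))*(-1/28704) = -172256*1/16384 + (270047*(-2454070598))*(-1/28704) = -5383/512 - 662714402778106*(-1/28704) = -5383/512 + 331357201389053/14352 = 10603430439621145/459264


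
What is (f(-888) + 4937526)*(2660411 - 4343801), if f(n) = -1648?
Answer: -8309007666420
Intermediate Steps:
(f(-888) + 4937526)*(2660411 - 4343801) = (-1648 + 4937526)*(2660411 - 4343801) = 4935878*(-1683390) = -8309007666420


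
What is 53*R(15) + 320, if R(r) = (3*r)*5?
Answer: 12245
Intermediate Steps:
R(r) = 15*r
53*R(15) + 320 = 53*(15*15) + 320 = 53*225 + 320 = 11925 + 320 = 12245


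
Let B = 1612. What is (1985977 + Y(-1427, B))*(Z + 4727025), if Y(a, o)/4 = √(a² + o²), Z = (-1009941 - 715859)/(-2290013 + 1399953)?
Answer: 417783784973653105/44503 + 841467519460*√4634873/44503 ≈ 9.4285e+12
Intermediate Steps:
Z = 86290/44503 (Z = -1725800/(-890060) = -1725800*(-1/890060) = 86290/44503 ≈ 1.9390)
Y(a, o) = 4*√(a² + o²)
(1985977 + Y(-1427, B))*(Z + 4727025) = (1985977 + 4*√((-1427)² + 1612²))*(86290/44503 + 4727025) = (1985977 + 4*√(2036329 + 2598544))*(210366879865/44503) = (1985977 + 4*√4634873)*(210366879865/44503) = 417783784973653105/44503 + 841467519460*√4634873/44503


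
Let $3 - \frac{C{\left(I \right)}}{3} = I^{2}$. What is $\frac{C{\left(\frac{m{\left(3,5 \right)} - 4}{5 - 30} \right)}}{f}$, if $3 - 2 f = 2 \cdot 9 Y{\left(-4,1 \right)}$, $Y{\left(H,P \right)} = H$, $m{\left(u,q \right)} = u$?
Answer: $\frac{3748}{15625} \approx 0.23987$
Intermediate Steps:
$f = \frac{75}{2}$ ($f = \frac{3}{2} - \frac{2 \cdot 9 \left(-4\right)}{2} = \frac{3}{2} - \frac{18 \left(-4\right)}{2} = \frac{3}{2} - -36 = \frac{3}{2} + 36 = \frac{75}{2} \approx 37.5$)
$C{\left(I \right)} = 9 - 3 I^{2}$
$\frac{C{\left(\frac{m{\left(3,5 \right)} - 4}{5 - 30} \right)}}{f} = \frac{9 - 3 \left(\frac{3 - 4}{5 - 30}\right)^{2}}{\frac{75}{2}} = \left(9 - 3 \left(\frac{1}{5 - 30} \left(-1\right)\right)^{2}\right) \frac{2}{75} = \left(9 - 3 \left(\frac{1}{-25} \left(-1\right)\right)^{2}\right) \frac{2}{75} = \left(9 - 3 \left(\left(- \frac{1}{25}\right) \left(-1\right)\right)^{2}\right) \frac{2}{75} = \left(9 - \frac{3}{625}\right) \frac{2}{75} = \frac{5622}{625} \cdot \frac{2}{75} = \frac{3748}{15625}$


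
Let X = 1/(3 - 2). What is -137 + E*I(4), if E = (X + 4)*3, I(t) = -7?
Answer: -242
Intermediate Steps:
X = 1 (X = 1/1 = 1)
E = 15 (E = (1 + 4)*3 = 5*3 = 15)
-137 + E*I(4) = -137 + 15*(-7) = -137 - 105 = -242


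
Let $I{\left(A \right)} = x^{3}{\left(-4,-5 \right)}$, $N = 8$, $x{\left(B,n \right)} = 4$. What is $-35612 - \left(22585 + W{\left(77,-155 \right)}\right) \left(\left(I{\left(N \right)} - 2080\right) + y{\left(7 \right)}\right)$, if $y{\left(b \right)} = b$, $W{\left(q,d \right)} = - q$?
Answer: $45182960$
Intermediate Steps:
$I{\left(A \right)} = 64$ ($I{\left(A \right)} = 4^{3} = 64$)
$-35612 - \left(22585 + W{\left(77,-155 \right)}\right) \left(\left(I{\left(N \right)} - 2080\right) + y{\left(7 \right)}\right) = -35612 - \left(22585 - 77\right) \left(\left(64 - 2080\right) + 7\right) = -35612 - 22508 \left(-2016 + 7\right) = -35612 - 22508 \left(-2009\right) = -35612 - -45218572 = -35612 + 45218572 = 45182960$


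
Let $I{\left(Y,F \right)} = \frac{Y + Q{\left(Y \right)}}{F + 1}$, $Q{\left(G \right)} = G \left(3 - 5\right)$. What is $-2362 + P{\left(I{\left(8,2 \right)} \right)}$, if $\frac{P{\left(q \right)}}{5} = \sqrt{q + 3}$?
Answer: $-2362 + \frac{5 \sqrt{3}}{3} \approx -2359.1$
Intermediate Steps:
$Q{\left(G \right)} = - 2 G$ ($Q{\left(G \right)} = G \left(-2\right) = - 2 G$)
$I{\left(Y,F \right)} = - \frac{Y}{1 + F}$ ($I{\left(Y,F \right)} = \frac{Y - 2 Y}{F + 1} = \frac{\left(-1\right) Y}{1 + F} = - \frac{Y}{1 + F}$)
$P{\left(q \right)} = 5 \sqrt{3 + q}$ ($P{\left(q \right)} = 5 \sqrt{q + 3} = 5 \sqrt{3 + q}$)
$-2362 + P{\left(I{\left(8,2 \right)} \right)} = -2362 + 5 \sqrt{3 - \frac{8}{1 + 2}} = -2362 + 5 \sqrt{3 - \frac{8}{3}} = -2362 + \frac{5}{\sqrt{3}} = -2362 + 5 \frac{\sqrt{3}}{3} = -2362 + \frac{5 \sqrt{3}}{3}$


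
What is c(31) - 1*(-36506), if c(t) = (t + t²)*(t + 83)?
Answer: 149594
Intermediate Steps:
c(t) = (83 + t)*(t + t²) (c(t) = (t + t²)*(83 + t) = (83 + t)*(t + t²))
c(31) - 1*(-36506) = 31*(83 + 31² + 84*31) - 1*(-36506) = 31*(83 + 961 + 2604) + 36506 = 31*3648 + 36506 = 113088 + 36506 = 149594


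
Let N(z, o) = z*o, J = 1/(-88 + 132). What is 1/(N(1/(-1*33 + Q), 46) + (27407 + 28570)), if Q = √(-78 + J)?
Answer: 2874184227/160884471752099 + 92*I*√37741/160884471752099 ≈ 1.7865e-5 + 1.1109e-10*I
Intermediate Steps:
J = 1/44 ≈ 0.022727
Q = I*√37741/22 (Q = √(-78 + 1/44) = √(-3431/44) = I*√37741/22 ≈ 8.8305*I)
N(z, o) = o*z
1/(N(1/(-1*33 + Q), 46) + (27407 + 28570)) = 1/(46/(-1*33 + I*√37741/22) + (27407 + 28570)) = 1/(46/(-33 + I*√37741/22) + 55977) = 1/(55977 + 46/(-33 + I*√37741/22))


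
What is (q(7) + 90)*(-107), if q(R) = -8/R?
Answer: -66554/7 ≈ -9507.7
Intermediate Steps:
(q(7) + 90)*(-107) = (-8/7 + 90)*(-107) = (622/7)*(-107) = -66554/7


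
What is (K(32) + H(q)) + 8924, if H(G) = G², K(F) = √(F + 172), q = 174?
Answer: 39200 + 2*√51 ≈ 39214.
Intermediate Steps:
K(F) = √(172 + F)
(K(32) + H(q)) + 8924 = (√(172 + 32) + 174²) + 8924 = (√204 + 30276) + 8924 = (2*√51 + 30276) + 8924 = (30276 + 2*√51) + 8924 = 39200 + 2*√51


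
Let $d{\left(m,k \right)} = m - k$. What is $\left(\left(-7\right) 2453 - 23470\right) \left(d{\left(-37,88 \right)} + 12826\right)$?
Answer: $-516181341$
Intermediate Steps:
$\left(\left(-7\right) 2453 - 23470\right) \left(d{\left(-37,88 \right)} + 12826\right) = \left(\left(-7\right) 2453 - 23470\right) \left(\left(-37 - 88\right) + 12826\right) = \left(-17171 - 23470\right) \left(\left(-37 - 88\right) + 12826\right) = - 40641 \left(-125 + 12826\right) = \left(-40641\right) 12701 = -516181341$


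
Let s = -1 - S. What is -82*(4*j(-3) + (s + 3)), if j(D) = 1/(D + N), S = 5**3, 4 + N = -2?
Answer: 91102/9 ≈ 10122.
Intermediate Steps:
N = -6 (N = -4 - 2 = -6)
S = 125
s = -126 (s = -1 - 1*125 = -1 - 125 = -126)
j(D) = 1/(-6 + D) (j(D) = 1/(D - 6) = 1/(-6 + D))
-82*(4*j(-3) + (s + 3)) = -82*(4/(-6 - 3) + (-126 + 3)) = -82*(4/(-9) - 123) = -82*(4*(-1/9) - 123) = -82*(-4/9 - 123) = -82*(-1111/9) = 91102/9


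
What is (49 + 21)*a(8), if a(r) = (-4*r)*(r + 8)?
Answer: -35840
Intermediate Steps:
a(r) = -4*r*(8 + r) (a(r) = (-4*r)*(8 + r) = -4*r*(8 + r))
(49 + 21)*a(8) = (49 + 21)*(-4*8*(8 + 8)) = 70*(-4*8*16) = 70*(-512) = -35840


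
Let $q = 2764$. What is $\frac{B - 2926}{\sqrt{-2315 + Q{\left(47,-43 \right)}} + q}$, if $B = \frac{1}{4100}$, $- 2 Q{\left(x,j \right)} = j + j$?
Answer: $- \frac{8289649909}{7833017200} + \frac{11996599 i \sqrt{142}}{7833017200} \approx -1.0583 + 0.01825 i$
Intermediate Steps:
$Q{\left(x,j \right)} = - j$ ($Q{\left(x,j \right)} = - \frac{j + j}{2} = - \frac{2 j}{2} = - j$)
$B = \frac{1}{4100} \approx 0.0002439$
$\frac{B - 2926}{\sqrt{-2315 + Q{\left(47,-43 \right)}} + q} = \frac{\frac{1}{4100} - 2926}{\sqrt{-2315 - -43} + 2764} = - \frac{11996599}{4100 \left(\sqrt{-2315 + 43} + 2764\right)} = - \frac{11996599}{4100 \left(\sqrt{-2272} + 2764\right)} = - \frac{11996599}{4100 \left(4 i \sqrt{142} + 2764\right)} = - \frac{11996599}{4100 \left(2764 + 4 i \sqrt{142}\right)}$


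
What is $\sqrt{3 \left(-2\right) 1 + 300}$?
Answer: $7 \sqrt{6} \approx 17.146$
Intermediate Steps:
$\sqrt{3 \left(-2\right) 1 + 300} = \sqrt{\left(-6\right) 1 + 300} = \sqrt{-6 + 300} = \sqrt{294} = 7 \sqrt{6}$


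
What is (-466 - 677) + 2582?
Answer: 1439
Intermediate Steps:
(-466 - 677) + 2582 = -1143 + 2582 = 1439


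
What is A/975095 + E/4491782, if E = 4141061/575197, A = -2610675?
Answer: -1349018261661305131/503862698086620026 ≈ -2.6774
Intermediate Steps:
E = 4141061/575197 (E = 4141061*(1/575197) = 4141061/575197 ≈ 7.1994)
A/975095 + E/4491782 = -2610675/975095 + (4141061/575197)/4491782 = -2610675*1/975095 + (4141061/575197)*(1/4491782) = -522135/195019 + 4141061/2583659531054 = -1349018261661305131/503862698086620026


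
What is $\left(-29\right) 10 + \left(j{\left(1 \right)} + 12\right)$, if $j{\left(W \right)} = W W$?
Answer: $-277$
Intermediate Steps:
$j{\left(W \right)} = W^{2}$
$\left(-29\right) 10 + \left(j{\left(1 \right)} + 12\right) = \left(-29\right) 10 + \left(1^{2} + 12\right) = -290 + \left(1 + 12\right) = -290 + 13 = -277$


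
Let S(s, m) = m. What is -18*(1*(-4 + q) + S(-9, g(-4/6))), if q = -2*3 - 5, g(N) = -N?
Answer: 258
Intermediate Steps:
q = -11 (q = -6 - 5 = -11)
-18*(1*(-4 + q) + S(-9, g(-4/6))) = -18*(1*(-4 - 11) - (-4)/6) = -18*(1*(-15) - (-4)/6) = -18*(-15 - 1*(-⅔)) = -18*(-15 + ⅔) = -18*(-43/3) = 258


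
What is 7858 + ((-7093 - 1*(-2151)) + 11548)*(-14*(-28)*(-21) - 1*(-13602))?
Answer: 35482078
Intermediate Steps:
7858 + ((-7093 - 1*(-2151)) + 11548)*(-14*(-28)*(-21) - 1*(-13602)) = 7858 + ((-7093 + 2151) + 11548)*(392*(-21) + 13602) = 7858 + (-4942 + 11548)*(-8232 + 13602) = 7858 + 6606*5370 = 7858 + 35474220 = 35482078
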